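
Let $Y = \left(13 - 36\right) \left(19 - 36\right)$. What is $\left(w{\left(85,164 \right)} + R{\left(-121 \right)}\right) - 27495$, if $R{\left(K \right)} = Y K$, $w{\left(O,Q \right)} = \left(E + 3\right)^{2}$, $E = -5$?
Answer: $-74802$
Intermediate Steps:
$Y = 391$ ($Y = \left(-23\right) \left(-17\right) = 391$)
$w{\left(O,Q \right)} = 4$ ($w{\left(O,Q \right)} = \left(-5 + 3\right)^{2} = \left(-2\right)^{2} = 4$)
$R{\left(K \right)} = 391 K$
$\left(w{\left(85,164 \right)} + R{\left(-121 \right)}\right) - 27495 = \left(4 + 391 \left(-121\right)\right) - 27495 = \left(4 - 47311\right) - 27495 = -47307 - 27495 = -74802$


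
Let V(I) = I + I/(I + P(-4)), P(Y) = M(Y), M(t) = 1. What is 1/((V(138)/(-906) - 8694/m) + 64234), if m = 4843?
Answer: 101649727/6529170491292 ≈ 1.5569e-5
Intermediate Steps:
P(Y) = 1
V(I) = I + I/(1 + I) (V(I) = I + I/(I + 1) = I + I/(1 + I))
1/((V(138)/(-906) - 8694/m) + 64234) = 1/(((138*(2 + 138)/(1 + 138))/(-906) - 8694/4843) + 64234) = 1/(((138*140/139)*(-1/906) - 8694*1/4843) + 64234) = 1/(((138*(1/139)*140)*(-1/906) - 8694/4843) + 64234) = 1/(((19320/139)*(-1/906) - 8694/4843) + 64234) = 1/((-3220/20989 - 8694/4843) + 64234) = 1/(-198072826/101649727 + 64234) = 1/(6529170491292/101649727) = 101649727/6529170491292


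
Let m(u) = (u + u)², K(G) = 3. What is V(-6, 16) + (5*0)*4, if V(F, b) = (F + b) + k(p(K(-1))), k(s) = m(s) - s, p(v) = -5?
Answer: 115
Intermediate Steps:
m(u) = 4*u² (m(u) = (2*u)² = 4*u²)
k(s) = -s + 4*s² (k(s) = 4*s² - s = -s + 4*s²)
V(F, b) = 105 + F + b (V(F, b) = (F + b) - 5*(-1 + 4*(-5)) = (F + b) - 5*(-1 - 20) = (F + b) - 5*(-21) = (F + b) + 105 = 105 + F + b)
V(-6, 16) + (5*0)*4 = (105 - 6 + 16) + (5*0)*4 = 115 + 0*4 = 115 + 0 = 115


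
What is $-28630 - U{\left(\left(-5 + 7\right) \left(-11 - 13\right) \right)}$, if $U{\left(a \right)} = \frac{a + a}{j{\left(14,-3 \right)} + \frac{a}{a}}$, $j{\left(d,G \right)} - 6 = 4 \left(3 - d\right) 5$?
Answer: $- \frac{2032762}{71} \approx -28630.0$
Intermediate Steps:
$j{\left(d,G \right)} = 66 - 20 d$ ($j{\left(d,G \right)} = 6 + 4 \left(3 - d\right) 5 = 6 + \left(12 - 4 d\right) 5 = 6 - \left(-60 + 20 d\right) = 66 - 20 d$)
$U{\left(a \right)} = - \frac{2 a}{213}$ ($U{\left(a \right)} = \frac{a + a}{\left(66 - 280\right) + \frac{a}{a}} = \frac{2 a}{\left(66 - 280\right) + 1} = \frac{2 a}{-214 + 1} = \frac{2 a}{-213} = 2 a \left(- \frac{1}{213}\right) = - \frac{2 a}{213}$)
$-28630 - U{\left(\left(-5 + 7\right) \left(-11 - 13\right) \right)} = -28630 - - \frac{2 \left(-5 + 7\right) \left(-11 - 13\right)}{213} = -28630 - - \frac{2 \cdot 2 \left(-24\right)}{213} = -28630 - \left(- \frac{2}{213}\right) \left(-48\right) = -28630 - \frac{32}{71} = - \frac{2032762}{71}$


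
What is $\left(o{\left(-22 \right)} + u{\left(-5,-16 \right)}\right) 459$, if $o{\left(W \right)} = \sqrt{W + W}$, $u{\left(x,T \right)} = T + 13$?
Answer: $-1377 + 918 i \sqrt{11} \approx -1377.0 + 3044.7 i$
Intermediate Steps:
$u{\left(x,T \right)} = 13 + T$
$o{\left(W \right)} = \sqrt{2} \sqrt{W}$ ($o{\left(W \right)} = \sqrt{2 W} = \sqrt{2} \sqrt{W}$)
$\left(o{\left(-22 \right)} + u{\left(-5,-16 \right)}\right) 459 = \left(\sqrt{2} \sqrt{-22} + \left(13 - 16\right)\right) 459 = \left(\sqrt{2} i \sqrt{22} - 3\right) 459 = \left(2 i \sqrt{11} - 3\right) 459 = \left(-3 + 2 i \sqrt{11}\right) 459 = -1377 + 918 i \sqrt{11}$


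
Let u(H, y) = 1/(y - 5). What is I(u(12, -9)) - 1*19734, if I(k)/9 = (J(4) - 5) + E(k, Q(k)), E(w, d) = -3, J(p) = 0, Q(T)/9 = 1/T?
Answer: -19806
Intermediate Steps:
Q(T) = 9/T
u(H, y) = 1/(-5 + y)
I(k) = -72 (I(k) = 9*((0 - 5) - 3) = 9*(-5 - 3) = 9*(-8) = -72)
I(u(12, -9)) - 1*19734 = -72 - 1*19734 = -72 - 19734 = -19806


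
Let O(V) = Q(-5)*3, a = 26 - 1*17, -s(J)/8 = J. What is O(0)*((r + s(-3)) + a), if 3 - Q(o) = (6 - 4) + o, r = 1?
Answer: 612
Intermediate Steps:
s(J) = -8*J
Q(o) = 1 - o (Q(o) = 3 - ((6 - 4) + o) = 3 - (2 + o) = 3 + (-2 - o) = 1 - o)
a = 9 (a = 26 - 17 = 9)
O(V) = 18 (O(V) = (1 - 1*(-5))*3 = (1 + 5)*3 = 6*3 = 18)
O(0)*((r + s(-3)) + a) = 18*((1 - 8*(-3)) + 9) = 18*((1 + 24) + 9) = 18*(25 + 9) = 18*34 = 612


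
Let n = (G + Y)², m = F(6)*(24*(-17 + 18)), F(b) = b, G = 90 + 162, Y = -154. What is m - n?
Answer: -9460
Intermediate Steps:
G = 252
m = 144 (m = 6*(24*(-17 + 18)) = 6*(24*1) = 6*24 = 144)
n = 9604 (n = (252 - 154)² = 98² = 9604)
m - n = 144 - 1*9604 = 144 - 9604 = -9460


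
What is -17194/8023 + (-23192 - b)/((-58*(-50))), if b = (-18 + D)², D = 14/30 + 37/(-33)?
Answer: -180534991987/17595441875 ≈ -10.260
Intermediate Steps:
D = -36/55 (D = 14*(1/30) + 37*(-1/33) = 7/15 - 37/33 = -36/55 ≈ -0.65455)
b = 1052676/3025 (b = (-18 - 36/55)² = (-1026/55)² = 1052676/3025 ≈ 347.99)
-17194/8023 + (-23192 - b)/((-58*(-50))) = -17194/8023 + (-23192 - 1*1052676/3025)/((-58*(-50))) = -17194*1/8023 + (-23192 - 1052676/3025)/2900 = -17194/8023 - 71208476/3025*1/2900 = -17194/8023 - 17802119/2193125 = -180534991987/17595441875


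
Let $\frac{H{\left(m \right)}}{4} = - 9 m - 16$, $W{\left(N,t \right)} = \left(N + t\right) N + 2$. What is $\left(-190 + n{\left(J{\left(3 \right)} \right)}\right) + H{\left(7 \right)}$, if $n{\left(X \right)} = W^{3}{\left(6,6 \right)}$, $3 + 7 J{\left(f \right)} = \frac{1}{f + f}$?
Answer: $404718$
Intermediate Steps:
$W{\left(N,t \right)} = 2 + N \left(N + t\right)$ ($W{\left(N,t \right)} = N \left(N + t\right) + 2 = 2 + N \left(N + t\right)$)
$J{\left(f \right)} = - \frac{3}{7} + \frac{1}{14 f}$ ($J{\left(f \right)} = - \frac{3}{7} + \frac{1}{7 \left(f + f\right)} = - \frac{3}{7} + \frac{1}{7 \cdot 2 f} = - \frac{3}{7} + \frac{\frac{1}{2} \frac{1}{f}}{7} = - \frac{3}{7} + \frac{1}{14 f}$)
$n{\left(X \right)} = 405224$ ($n{\left(X \right)} = \left(2 + 6^{2} + 6 \cdot 6\right)^{3} = \left(2 + 36 + 36\right)^{3} = 74^{3} = 405224$)
$H{\left(m \right)} = -64 - 36 m$ ($H{\left(m \right)} = 4 \left(- 9 m - 16\right) = 4 \left(-16 - 9 m\right) = -64 - 36 m$)
$\left(-190 + n{\left(J{\left(3 \right)} \right)}\right) + H{\left(7 \right)} = \left(-190 + 405224\right) - 316 = 405034 - 316 = 404718$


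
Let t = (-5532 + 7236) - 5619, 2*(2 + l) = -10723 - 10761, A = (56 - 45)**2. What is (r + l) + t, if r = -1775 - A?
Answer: -16555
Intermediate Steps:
A = 121 (A = 11**2 = 121)
l = -10744 (l = -2 + (-10723 - 10761)/2 = -2 + (1/2)*(-21484) = -2 - 10742 = -10744)
r = -1896 (r = -1775 - 1*121 = -1775 - 121 = -1896)
t = -3915 (t = 1704 - 5619 = -3915)
(r + l) + t = (-1896 - 10744) - 3915 = -12640 - 3915 = -16555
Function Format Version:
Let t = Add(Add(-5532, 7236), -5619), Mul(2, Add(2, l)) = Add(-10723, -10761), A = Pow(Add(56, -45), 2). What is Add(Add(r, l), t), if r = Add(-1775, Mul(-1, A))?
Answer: -16555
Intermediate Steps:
A = 121 (A = Pow(11, 2) = 121)
l = -10744 (l = Add(-2, Mul(Rational(1, 2), Add(-10723, -10761))) = Add(-2, Mul(Rational(1, 2), -21484)) = Add(-2, -10742) = -10744)
r = -1896 (r = Add(-1775, Mul(-1, 121)) = Add(-1775, -121) = -1896)
t = -3915 (t = Add(1704, -5619) = -3915)
Add(Add(r, l), t) = Add(Add(-1896, -10744), -3915) = Add(-12640, -3915) = -16555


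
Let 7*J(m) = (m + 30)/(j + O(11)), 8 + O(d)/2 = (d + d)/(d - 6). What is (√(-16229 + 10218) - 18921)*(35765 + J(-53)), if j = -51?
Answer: -65640931420/97 + 72853420*I*√6011/2037 ≈ -6.7671e+8 + 2.7729e+6*I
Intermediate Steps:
O(d) = -16 + 4*d/(-6 + d) (O(d) = -16 + 2*((d + d)/(d - 6)) = -16 + 2*((2*d)/(-6 + d)) = -16 + 2*(2*d/(-6 + d)) = -16 + 4*d/(-6 + d))
J(m) = -50/679 - 5*m/2037 (J(m) = ((m + 30)/(-51 + 12*(8 - 1*11)/(-6 + 11)))/7 = ((30 + m)/(-51 + 12*(8 - 11)/5))/7 = ((30 + m)/(-51 + 12*(⅕)*(-3)))/7 = ((30 + m)/(-51 - 36/5))/7 = ((30 + m)/(-291/5))/7 = ((30 + m)*(-5/291))/7 = (-50/97 - 5*m/291)/7 = -50/679 - 5*m/2037)
(√(-16229 + 10218) - 18921)*(35765 + J(-53)) = (√(-16229 + 10218) - 18921)*(35765 + (-50/679 - 5/2037*(-53))) = (√(-6011) - 18921)*(35765 + (-50/679 + 265/2037)) = (I*√6011 - 18921)*(35765 + 115/2037) = (-18921 + I*√6011)*(72853420/2037) = -65640931420/97 + 72853420*I*√6011/2037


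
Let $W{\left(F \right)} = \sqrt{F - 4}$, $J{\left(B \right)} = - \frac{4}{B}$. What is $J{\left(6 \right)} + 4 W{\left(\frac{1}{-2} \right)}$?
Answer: $- \frac{2}{3} + 6 i \sqrt{2} \approx -0.66667 + 8.4853 i$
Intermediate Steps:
$W{\left(F \right)} = \sqrt{-4 + F}$
$J{\left(6 \right)} + 4 W{\left(\frac{1}{-2} \right)} = - \frac{4}{6} + 4 \sqrt{-4 + \frac{1}{-2}} = \left(-4\right) \frac{1}{6} + 4 \sqrt{-4 - \frac{1}{2}} = - \frac{2}{3} + 4 \sqrt{- \frac{9}{2}} = - \frac{2}{3} + 4 \frac{3 i \sqrt{2}}{2} = - \frac{2}{3} + 6 i \sqrt{2}$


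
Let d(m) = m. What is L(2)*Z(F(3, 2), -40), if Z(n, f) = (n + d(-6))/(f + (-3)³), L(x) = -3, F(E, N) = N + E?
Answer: -3/67 ≈ -0.044776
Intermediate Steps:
F(E, N) = E + N
Z(n, f) = (-6 + n)/(-27 + f) (Z(n, f) = (n - 6)/(f + (-3)³) = (-6 + n)/(f - 27) = (-6 + n)/(-27 + f))
L(2)*Z(F(3, 2), -40) = -3*(-6 + (3 + 2))/(-27 - 40) = -3*(-6 + 5)/(-67) = -(-3)*(-1)/67 = -3*1/67 = -3/67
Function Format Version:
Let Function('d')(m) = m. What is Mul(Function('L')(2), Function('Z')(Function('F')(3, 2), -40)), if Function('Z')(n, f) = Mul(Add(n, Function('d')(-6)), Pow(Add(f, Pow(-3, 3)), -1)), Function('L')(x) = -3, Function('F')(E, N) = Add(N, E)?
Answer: Rational(-3, 67) ≈ -0.044776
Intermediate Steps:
Function('F')(E, N) = Add(E, N)
Function('Z')(n, f) = Mul(Pow(Add(-27, f), -1), Add(-6, n)) (Function('Z')(n, f) = Mul(Add(n, -6), Pow(Add(f, Pow(-3, 3)), -1)) = Mul(Add(-6, n), Pow(Add(f, -27), -1)) = Mul(Add(-6, n), Pow(Add(-27, f), -1)) = Mul(Pow(Add(-27, f), -1), Add(-6, n)))
Mul(Function('L')(2), Function('Z')(Function('F')(3, 2), -40)) = Mul(-3, Mul(Pow(Add(-27, -40), -1), Add(-6, Add(3, 2)))) = Mul(-3, Mul(Pow(-67, -1), Add(-6, 5))) = Mul(-3, Mul(Rational(-1, 67), -1)) = Mul(-3, Rational(1, 67)) = Rational(-3, 67)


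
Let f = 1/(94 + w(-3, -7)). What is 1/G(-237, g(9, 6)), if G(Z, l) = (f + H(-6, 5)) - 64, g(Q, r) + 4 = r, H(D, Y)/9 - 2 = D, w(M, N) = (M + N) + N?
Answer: -77/7699 ≈ -0.010001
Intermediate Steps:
w(M, N) = M + 2*N
H(D, Y) = 18 + 9*D
f = 1/77 (f = 1/(94 + (-3 + 2*(-7))) = 1/(94 + (-3 - 14)) = 1/(94 - 17) = 1/77 ≈ 0.012987)
g(Q, r) = -4 + r
G(Z, l) = -7699/77 (G(Z, l) = (1/77 + (18 + 9*(-6))) - 64 = (1/77 + (18 - 54)) - 64 = (1/77 - 36) - 64 = -2771/77 - 64 = -7699/77)
1/G(-237, g(9, 6)) = 1/(-7699/77) = -77/7699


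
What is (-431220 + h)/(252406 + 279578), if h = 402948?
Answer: -589/11083 ≈ -0.053144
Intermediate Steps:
(-431220 + h)/(252406 + 279578) = (-431220 + 402948)/(252406 + 279578) = -28272/531984 = -28272*1/531984 = -589/11083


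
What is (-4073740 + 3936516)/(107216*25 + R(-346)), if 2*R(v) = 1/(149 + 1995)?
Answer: -588416512/11493555201 ≈ -0.051195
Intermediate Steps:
R(v) = 1/4288 (R(v) = 1/(2*(149 + 1995)) = (1/2)/2144 = (1/2)*(1/2144) = 1/4288)
(-4073740 + 3936516)/(107216*25 + R(-346)) = (-4073740 + 3936516)/(107216*25 + 1/4288) = -137224/(2680400 + 1/4288) = -137224/11493555201/4288 = -137224*4288/11493555201 = -588416512/11493555201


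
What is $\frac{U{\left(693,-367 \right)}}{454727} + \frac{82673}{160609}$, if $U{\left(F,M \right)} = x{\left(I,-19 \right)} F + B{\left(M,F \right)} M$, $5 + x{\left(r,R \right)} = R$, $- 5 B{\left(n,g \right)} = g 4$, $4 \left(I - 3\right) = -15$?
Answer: $\frac{48286196033}{52166606245} \approx 0.92562$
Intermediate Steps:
$I = - \frac{3}{4}$ ($I = 3 + \frac{1}{4} \left(-15\right) = 3 - \frac{15}{4} = - \frac{3}{4} \approx -0.75$)
$B{\left(n,g \right)} = - \frac{4 g}{5}$ ($B{\left(n,g \right)} = - \frac{g 4}{5} = - \frac{4 g}{5}$)
$x{\left(r,R \right)} = -5 + R$
$U{\left(F,M \right)} = - 24 F - \frac{4 F M}{5}$ ($U{\left(F,M \right)} = \left(-5 - 19\right) F + - \frac{4 F}{5} M = - 24 F - \frac{4 F M}{5}$)
$\frac{U{\left(693,-367 \right)}}{454727} + \frac{82673}{160609} = \frac{\frac{4}{5} \cdot 693 \left(-30 - -367\right)}{454727} + \frac{82673}{160609} = \frac{4}{5} \cdot 693 \left(-30 + 367\right) \frac{1}{454727} + 82673 \cdot \frac{1}{160609} = \frac{4}{5} \cdot 693 \cdot 337 \cdot \frac{1}{454727} + \frac{82673}{160609} = \frac{934164}{5} \cdot \frac{1}{454727} + \frac{82673}{160609} = \frac{133452}{324805} + \frac{82673}{160609} = \frac{48286196033}{52166606245}$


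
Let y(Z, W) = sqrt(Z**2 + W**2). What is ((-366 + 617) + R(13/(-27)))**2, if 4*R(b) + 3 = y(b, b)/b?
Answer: (1001 - sqrt(2))**2/16 ≈ 62448.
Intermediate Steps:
y(Z, W) = sqrt(W**2 + Z**2)
R(b) = -3/4 + sqrt(2)*sqrt(b**2)/(4*b) (R(b) = -3/4 + (sqrt(b**2 + b**2)/b)/4 = -3/4 + (sqrt(2*b**2)/b)/4 = -3/4 + ((sqrt(2)*sqrt(b**2))/b)/4 = -3/4 + (sqrt(2)*sqrt(b**2)/b)/4 = -3/4 + sqrt(2)*sqrt(b**2)/(4*b))
((-366 + 617) + R(13/(-27)))**2 = ((-366 + 617) + (-39/(-27) + sqrt(2)*sqrt((13/(-27))**2))/(4*((13/(-27)))))**2 = (251 + (-39*(-1)/27 + sqrt(2)*sqrt((13*(-1/27))**2))/(4*((13*(-1/27)))))**2 = (251 + (-3*(-13/27) + sqrt(2)*sqrt((-13/27)**2))/(4*(-13/27)))**2 = (251 + (1/4)*(-27/13)*(13/9 + sqrt(2)*sqrt(169/729)))**2 = (251 + (1/4)*(-27/13)*(13/9 + sqrt(2)*(13/27)))**2 = (251 + (1/4)*(-27/13)*(13/9 + 13*sqrt(2)/27))**2 = (251 + (-3/4 - sqrt(2)/4))**2 = (1001/4 - sqrt(2)/4)**2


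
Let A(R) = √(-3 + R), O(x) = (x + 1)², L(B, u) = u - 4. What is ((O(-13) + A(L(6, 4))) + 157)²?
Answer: (301 + I*√3)² ≈ 90598.0 + 1043.0*I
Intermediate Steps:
L(B, u) = -4 + u
O(x) = (1 + x)²
((O(-13) + A(L(6, 4))) + 157)² = (((1 - 13)² + √(-3 + (-4 + 4))) + 157)² = (((-12)² + √(-3 + 0)) + 157)² = ((144 + √(-3)) + 157)² = ((144 + I*√3) + 157)² = (301 + I*√3)²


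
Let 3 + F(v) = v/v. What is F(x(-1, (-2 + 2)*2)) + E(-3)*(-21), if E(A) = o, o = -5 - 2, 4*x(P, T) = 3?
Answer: 145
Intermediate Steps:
x(P, T) = ¾ (x(P, T) = (¼)*3 = ¾)
F(v) = -2 (F(v) = -3 + v/v = -3 + 1 = -2)
o = -7
E(A) = -7
F(x(-1, (-2 + 2)*2)) + E(-3)*(-21) = -2 - 7*(-21) = -2 + 147 = 145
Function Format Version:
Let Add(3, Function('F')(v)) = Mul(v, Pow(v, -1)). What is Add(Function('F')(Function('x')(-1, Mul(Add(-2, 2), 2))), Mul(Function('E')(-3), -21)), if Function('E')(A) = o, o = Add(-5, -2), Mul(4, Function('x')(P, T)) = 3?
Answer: 145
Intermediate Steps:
Function('x')(P, T) = Rational(3, 4) (Function('x')(P, T) = Mul(Rational(1, 4), 3) = Rational(3, 4))
Function('F')(v) = -2 (Function('F')(v) = Add(-3, Mul(v, Pow(v, -1))) = Add(-3, 1) = -2)
o = -7
Function('E')(A) = -7
Add(Function('F')(Function('x')(-1, Mul(Add(-2, 2), 2))), Mul(Function('E')(-3), -21)) = Add(-2, Mul(-7, -21)) = Add(-2, 147) = 145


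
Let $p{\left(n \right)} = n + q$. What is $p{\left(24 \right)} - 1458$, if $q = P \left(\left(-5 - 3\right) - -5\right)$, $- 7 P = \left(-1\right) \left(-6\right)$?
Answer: $- \frac{10020}{7} \approx -1431.4$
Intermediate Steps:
$P = - \frac{6}{7}$ ($P = - \frac{\left(-1\right) \left(-6\right)}{7} = \left(- \frac{1}{7}\right) 6 = - \frac{6}{7} \approx -0.85714$)
$q = \frac{18}{7}$ ($q = - \frac{6 \left(\left(-5 - 3\right) - -5\right)}{7} = - \frac{6 \left(\left(-5 - 3\right) + 5\right)}{7} = - \frac{6 \left(-8 + 5\right)}{7} = \left(- \frac{6}{7}\right) \left(-3\right) = \frac{18}{7} \approx 2.5714$)
$p{\left(n \right)} = \frac{18}{7} + n$ ($p{\left(n \right)} = n + \frac{18}{7} = \frac{18}{7} + n$)
$p{\left(24 \right)} - 1458 = \left(\frac{18}{7} + 24\right) - 1458 = \frac{186}{7} - 1458 = - \frac{10020}{7}$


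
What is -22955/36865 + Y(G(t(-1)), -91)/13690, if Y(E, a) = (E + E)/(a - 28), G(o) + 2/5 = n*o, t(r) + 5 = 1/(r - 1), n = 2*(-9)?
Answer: -1100102642/1766386475 ≈ -0.62280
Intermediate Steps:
n = -18
t(r) = -5 + 1/(-1 + r) (t(r) = -5 + 1/(r - 1) = -5 + 1/(-1 + r))
G(o) = -⅖ - 18*o
Y(E, a) = 2*E/(-28 + a) (Y(E, a) = (2*E)/(-28 + a) = 2*E/(-28 + a))
-22955/36865 + Y(G(t(-1)), -91)/13690 = -22955/36865 + (2*(-⅖ - 18*(6 - 5*(-1))/(-1 - 1))/(-28 - 91))/13690 = -22955*1/36865 + (2*(-⅖ - 18*(6 + 5)/(-2))/(-119))*(1/13690) = -4591/7373 + (2*(-⅖ - (-9)*11)*(-1/119))*(1/13690) = -4591/7373 + (2*(-⅖ - 18*(-11/2))*(-1/119))*(1/13690) = -4591/7373 + (2*(-⅖ + 99)*(-1/119))*(1/13690) = -4591/7373 + (2*(493/5)*(-1/119))*(1/13690) = -4591/7373 - 58/35*1/13690 = -4591/7373 - 29/239575 = -1100102642/1766386475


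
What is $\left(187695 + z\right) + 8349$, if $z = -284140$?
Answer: $-88096$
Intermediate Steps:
$\left(187695 + z\right) + 8349 = \left(187695 - 284140\right) + 8349 = -96445 + 8349 = -88096$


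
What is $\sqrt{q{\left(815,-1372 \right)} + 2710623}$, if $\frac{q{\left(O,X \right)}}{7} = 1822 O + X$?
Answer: $\sqrt{13095529} \approx 3618.8$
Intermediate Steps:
$q{\left(O,X \right)} = 7 X + 12754 O$ ($q{\left(O,X \right)} = 7 \left(1822 O + X\right) = 7 \left(X + 1822 O\right) = 7 X + 12754 O$)
$\sqrt{q{\left(815,-1372 \right)} + 2710623} = \sqrt{\left(7 \left(-1372\right) + 12754 \cdot 815\right) + 2710623} = \sqrt{\left(-9604 + 10394510\right) + 2710623} = \sqrt{10384906 + 2710623} = \sqrt{13095529}$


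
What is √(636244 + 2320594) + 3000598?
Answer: 3000598 + √2956838 ≈ 3.0023e+6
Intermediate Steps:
√(636244 + 2320594) + 3000598 = √2956838 + 3000598 = 3000598 + √2956838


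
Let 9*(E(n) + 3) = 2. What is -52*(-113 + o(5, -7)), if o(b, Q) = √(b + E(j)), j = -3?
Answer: 5876 - 104*√5/3 ≈ 5798.5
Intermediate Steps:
E(n) = -25/9 (E(n) = -3 + (⅑)*2 = -3 + 2/9 = -25/9)
o(b, Q) = √(-25/9 + b) (o(b, Q) = √(b - 25/9) = √(-25/9 + b))
-52*(-113 + o(5, -7)) = -52*(-113 + √(-25 + 9*5)/3) = -52*(-113 + √(-25 + 45)/3) = -52*(-113 + √20/3) = -52*(-113 + (2*√5)/3) = -52*(-113 + 2*√5/3) = 5876 - 104*√5/3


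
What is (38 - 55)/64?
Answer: -17/64 ≈ -0.26563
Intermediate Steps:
(38 - 55)/64 = -17*1/64 = -17/64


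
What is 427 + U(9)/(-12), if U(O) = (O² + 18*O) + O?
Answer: 406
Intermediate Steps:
U(O) = O² + 19*O
427 + U(9)/(-12) = 427 + (9*(19 + 9))/(-12) = 427 + (9*28)*(-1/12) = 427 + 252*(-1/12) = 427 - 21 = 406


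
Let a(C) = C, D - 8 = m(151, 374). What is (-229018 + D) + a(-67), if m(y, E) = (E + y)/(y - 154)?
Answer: -229252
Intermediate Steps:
m(y, E) = (E + y)/(-154 + y)
D = -167 (D = 8 + (374 + 151)/(-154 + 151) = 8 + 525/(-3) = 8 - ⅓*525 = 8 - 175 = -167)
(-229018 + D) + a(-67) = (-229018 - 167) - 67 = -229185 - 67 = -229252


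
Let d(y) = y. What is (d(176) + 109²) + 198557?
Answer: 210614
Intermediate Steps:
(d(176) + 109²) + 198557 = (176 + 109²) + 198557 = (176 + 11881) + 198557 = 12057 + 198557 = 210614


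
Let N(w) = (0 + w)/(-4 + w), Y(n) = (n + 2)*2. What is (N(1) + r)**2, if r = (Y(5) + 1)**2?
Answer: 454276/9 ≈ 50475.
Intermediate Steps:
Y(n) = 4 + 2*n (Y(n) = (2 + n)*2 = 4 + 2*n)
r = 225 (r = ((4 + 2*5) + 1)**2 = ((4 + 10) + 1)**2 = (14 + 1)**2 = 15**2 = 225)
N(w) = w/(-4 + w)
(N(1) + r)**2 = (1/(-4 + 1) + 225)**2 = (1/(-3) + 225)**2 = (1*(-1/3) + 225)**2 = (-1/3 + 225)**2 = (674/3)**2 = 454276/9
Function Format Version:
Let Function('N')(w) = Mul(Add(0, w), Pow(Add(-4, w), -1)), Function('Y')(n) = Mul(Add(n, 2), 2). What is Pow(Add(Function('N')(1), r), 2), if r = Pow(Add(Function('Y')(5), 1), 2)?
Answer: Rational(454276, 9) ≈ 50475.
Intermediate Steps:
Function('Y')(n) = Add(4, Mul(2, n)) (Function('Y')(n) = Mul(Add(2, n), 2) = Add(4, Mul(2, n)))
r = 225 (r = Pow(Add(Add(4, Mul(2, 5)), 1), 2) = Pow(Add(Add(4, 10), 1), 2) = Pow(Add(14, 1), 2) = Pow(15, 2) = 225)
Function('N')(w) = Mul(w, Pow(Add(-4, w), -1))
Pow(Add(Function('N')(1), r), 2) = Pow(Add(Mul(1, Pow(Add(-4, 1), -1)), 225), 2) = Pow(Add(Mul(1, Pow(-3, -1)), 225), 2) = Pow(Add(Mul(1, Rational(-1, 3)), 225), 2) = Pow(Add(Rational(-1, 3), 225), 2) = Pow(Rational(674, 3), 2) = Rational(454276, 9)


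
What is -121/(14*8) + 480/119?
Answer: 5623/1904 ≈ 2.9533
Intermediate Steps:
-121/(14*8) + 480/119 = -121/112 + 480*(1/119) = -121*1/112 + 480/119 = -121/112 + 480/119 = 5623/1904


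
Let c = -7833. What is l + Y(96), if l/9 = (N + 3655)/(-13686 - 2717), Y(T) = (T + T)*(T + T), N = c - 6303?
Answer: 12867543/349 ≈ 36870.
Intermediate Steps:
N = -14136 (N = -7833 - 6303 = -14136)
Y(T) = 4*T**2 (Y(T) = (2*T)*(2*T) = 4*T**2)
l = 2007/349 (l = 9*((-14136 + 3655)/(-13686 - 2717)) = 9*(-10481/(-16403)) = 9*(-10481*(-1/16403)) = 9*(223/349) = 2007/349 ≈ 5.7507)
l + Y(96) = 2007/349 + 4*96**2 = 2007/349 + 4*9216 = 2007/349 + 36864 = 12867543/349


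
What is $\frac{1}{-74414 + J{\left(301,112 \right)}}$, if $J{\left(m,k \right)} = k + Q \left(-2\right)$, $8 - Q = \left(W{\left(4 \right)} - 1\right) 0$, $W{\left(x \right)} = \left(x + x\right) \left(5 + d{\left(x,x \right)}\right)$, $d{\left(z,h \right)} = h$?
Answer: $- \frac{1}{74318} \approx -1.3456 \cdot 10^{-5}$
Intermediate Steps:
$W{\left(x \right)} = 2 x \left(5 + x\right)$ ($W{\left(x \right)} = \left(x + x\right) \left(5 + x\right) = 2 x \left(5 + x\right)$)
$Q = 8$ ($Q = 8 - \left(2 \cdot 4 \left(5 + 4\right) - 1\right) 0 = 8 - \left(2 \cdot 4 \cdot 9 - 1\right) 0 = 8 - \left(72 - 1\right) 0 = 8 - 71 \cdot 0 = 8 - 0 = 8 + 0 = 8$)
$J{\left(m,k \right)} = -16 + k$ ($J{\left(m,k \right)} = k + 8 \left(-2\right) = k - 16 = -16 + k$)
$\frac{1}{-74414 + J{\left(301,112 \right)}} = \frac{1}{-74414 + \left(-16 + 112\right)} = \frac{1}{-74414 + 96} = \frac{1}{-74318} = - \frac{1}{74318}$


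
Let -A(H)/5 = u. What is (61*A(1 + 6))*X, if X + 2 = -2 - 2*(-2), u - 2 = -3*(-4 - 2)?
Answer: 0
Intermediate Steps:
u = 20 (u = 2 - 3*(-4 - 2) = 2 - 3*(-6) = 2 + 18 = 20)
A(H) = -100 (A(H) = -5*20 = -100)
X = 0 (X = -2 + (-2 - 2*(-2)) = -2 + (-2 + 4) = -2 + 2 = 0)
(61*A(1 + 6))*X = (61*(-100))*0 = -6100*0 = 0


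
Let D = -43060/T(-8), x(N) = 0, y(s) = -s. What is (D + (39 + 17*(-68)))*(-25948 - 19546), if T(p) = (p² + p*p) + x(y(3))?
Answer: 1057940223/16 ≈ 6.6121e+7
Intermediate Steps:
T(p) = 2*p² (T(p) = (p² + p*p) + 0 = (p² + p²) + 0 = 2*p² + 0 = 2*p²)
D = -10765/32 (D = -43060/(2*(-8)²) = -43060/(2*64) = -43060/128 = -43060*1/128 = -10765/32 ≈ -336.41)
(D + (39 + 17*(-68)))*(-25948 - 19546) = (-10765/32 + (39 + 17*(-68)))*(-25948 - 19546) = (-10765/32 + (39 - 1156))*(-45494) = (-10765/32 - 1117)*(-45494) = -46509/32*(-45494) = 1057940223/16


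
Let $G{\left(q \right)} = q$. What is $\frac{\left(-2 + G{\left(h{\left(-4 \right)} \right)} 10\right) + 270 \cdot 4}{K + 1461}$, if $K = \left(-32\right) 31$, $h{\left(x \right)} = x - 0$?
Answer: $\frac{1038}{469} \approx 2.2132$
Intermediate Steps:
$h{\left(x \right)} = x$ ($h{\left(x \right)} = x + 0 = x$)
$K = -992$
$\frac{\left(-2 + G{\left(h{\left(-4 \right)} \right)} 10\right) + 270 \cdot 4}{K + 1461} = \frac{\left(-2 - 40\right) + 270 \cdot 4}{-992 + 1461} = \frac{\left(-2 - 40\right) + 1080}{469} = \left(-42 + 1080\right) \frac{1}{469} = 1038 \cdot \frac{1}{469} = \frac{1038}{469}$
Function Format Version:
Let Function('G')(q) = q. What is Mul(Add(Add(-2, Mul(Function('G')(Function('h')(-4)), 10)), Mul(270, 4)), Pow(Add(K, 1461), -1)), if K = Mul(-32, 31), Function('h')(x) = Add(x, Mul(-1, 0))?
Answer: Rational(1038, 469) ≈ 2.2132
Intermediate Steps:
Function('h')(x) = x (Function('h')(x) = Add(x, 0) = x)
K = -992
Mul(Add(Add(-2, Mul(Function('G')(Function('h')(-4)), 10)), Mul(270, 4)), Pow(Add(K, 1461), -1)) = Mul(Add(Add(-2, Mul(-4, 10)), Mul(270, 4)), Pow(Add(-992, 1461), -1)) = Mul(Add(Add(-2, -40), 1080), Pow(469, -1)) = Mul(Add(-42, 1080), Rational(1, 469)) = Mul(1038, Rational(1, 469)) = Rational(1038, 469)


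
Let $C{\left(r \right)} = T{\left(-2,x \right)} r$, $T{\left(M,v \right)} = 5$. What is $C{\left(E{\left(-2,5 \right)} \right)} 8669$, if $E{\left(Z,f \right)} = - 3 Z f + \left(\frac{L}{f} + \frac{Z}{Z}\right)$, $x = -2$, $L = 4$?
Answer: $1378371$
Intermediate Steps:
$E{\left(Z,f \right)} = 1 + \frac{4}{f} - 3 Z f$ ($E{\left(Z,f \right)} = - 3 Z f + \left(\frac{4}{f} + \frac{Z}{Z}\right) = - 3 Z f + \left(\frac{4}{f} + 1\right) = - 3 Z f + \left(1 + \frac{4}{f}\right) = 1 + \frac{4}{f} - 3 Z f$)
$C{\left(r \right)} = 5 r$
$C{\left(E{\left(-2,5 \right)} \right)} 8669 = 5 \left(1 + \frac{4}{5} - \left(-6\right) 5\right) 8669 = 5 \left(1 + 4 \cdot \frac{1}{5} + 30\right) 8669 = 5 \left(1 + \frac{4}{5} + 30\right) 8669 = 5 \cdot \frac{159}{5} \cdot 8669 = 159 \cdot 8669 = 1378371$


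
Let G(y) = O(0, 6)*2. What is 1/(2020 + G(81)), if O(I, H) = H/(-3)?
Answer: 1/2016 ≈ 0.00049603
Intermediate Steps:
O(I, H) = -H/3 (O(I, H) = H*(-⅓) = -H/3)
G(y) = -4 (G(y) = -⅓*6*2 = -2*2 = -4)
1/(2020 + G(81)) = 1/(2020 - 4) = 1/2016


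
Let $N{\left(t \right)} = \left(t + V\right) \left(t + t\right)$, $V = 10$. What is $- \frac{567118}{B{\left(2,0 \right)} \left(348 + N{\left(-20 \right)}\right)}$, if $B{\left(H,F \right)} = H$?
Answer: $- \frac{283559}{748} \approx -379.09$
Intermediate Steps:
$N{\left(t \right)} = 2 t \left(10 + t\right)$ ($N{\left(t \right)} = \left(t + 10\right) \left(t + t\right) = \left(10 + t\right) 2 t = 2 t \left(10 + t\right)$)
$- \frac{567118}{B{\left(2,0 \right)} \left(348 + N{\left(-20 \right)}\right)} = - \frac{567118}{2 \left(348 + 2 \left(-20\right) \left(10 - 20\right)\right)} = - \frac{567118}{2 \left(348 + 2 \left(-20\right) \left(-10\right)\right)} = - \frac{567118}{2 \left(348 + 400\right)} = - \frac{567118}{2 \cdot 748} = - \frac{567118}{1496} = \left(-567118\right) \frac{1}{1496} = - \frac{283559}{748}$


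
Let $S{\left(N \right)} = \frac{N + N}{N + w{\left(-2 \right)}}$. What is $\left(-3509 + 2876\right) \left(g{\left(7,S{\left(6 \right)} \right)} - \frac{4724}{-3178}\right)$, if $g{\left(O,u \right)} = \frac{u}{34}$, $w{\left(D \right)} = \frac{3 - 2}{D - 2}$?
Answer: $- \frac{608742174}{621299} \approx -979.79$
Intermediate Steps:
$w{\left(D \right)} = \frac{1}{-2 + D}$ ($w{\left(D \right)} = 1 \frac{1}{-2 + D} = \frac{1}{-2 + D}$)
$S{\left(N \right)} = \frac{2 N}{- \frac{1}{4} + N}$ ($S{\left(N \right)} = \frac{N + N}{N + \frac{1}{-2 - 2}} = \frac{2 N}{N + \frac{1}{-4}} = \frac{2 N}{N - \frac{1}{4}} = \frac{2 N}{- \frac{1}{4} + N}$)
$g{\left(O,u \right)} = \frac{u}{34}$ ($g{\left(O,u \right)} = u \frac{1}{34} = \frac{u}{34}$)
$\left(-3509 + 2876\right) \left(g{\left(7,S{\left(6 \right)} \right)} - \frac{4724}{-3178}\right) = \left(-3509 + 2876\right) \left(\frac{8 \cdot 6 \frac{1}{-1 + 4 \cdot 6}}{34} - \frac{4724}{-3178}\right) = - 633 \left(\frac{8 \cdot 6 \frac{1}{-1 + 24}}{34} - - \frac{2362}{1589}\right) = - 633 \left(\frac{8 \cdot 6 \cdot \frac{1}{23}}{34} + \frac{2362}{1589}\right) = - 633 \left(\frac{1}{34} \cdot \frac{48}{23} + \frac{2362}{1589}\right) = - 633 \left(\frac{24}{391} + \frac{2362}{1589}\right) = \left(-633\right) \frac{961678}{621299} = - \frac{608742174}{621299}$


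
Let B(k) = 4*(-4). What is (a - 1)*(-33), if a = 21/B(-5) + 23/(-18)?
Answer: 5687/48 ≈ 118.48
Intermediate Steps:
B(k) = -16
a = -373/144 (a = 21/(-16) + 23/(-18) = 21*(-1/16) + 23*(-1/18) = -21/16 - 23/18 = -373/144 ≈ -2.5903)
(a - 1)*(-33) = (-373/144 - 1)*(-33) = -517/144*(-33) = 5687/48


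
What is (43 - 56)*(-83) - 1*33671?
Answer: -32592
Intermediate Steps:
(43 - 56)*(-83) - 1*33671 = -13*(-83) - 33671 = 1079 - 33671 = -32592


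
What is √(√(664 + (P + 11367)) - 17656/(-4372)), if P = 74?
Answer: √(4824502 + 3583947*√1345)/1093 ≈ 10.680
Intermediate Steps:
√(√(664 + (P + 11367)) - 17656/(-4372)) = √(√(664 + (74 + 11367)) - 17656/(-4372)) = √(√(664 + 11441) - 17656*(-1/4372)) = √(√12105 + 4414/1093) = √(3*√1345 + 4414/1093) = √(4414/1093 + 3*√1345)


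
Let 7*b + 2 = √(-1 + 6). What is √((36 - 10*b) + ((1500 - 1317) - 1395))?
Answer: √(-57484 - 70*√5)/7 ≈ 34.298*I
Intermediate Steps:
b = -2/7 + √5/7 (b = -2/7 + √(-1 + 6)/7 = -2/7 + √5/7 ≈ 0.033724)
√((36 - 10*b) + ((1500 - 1317) - 1395)) = √((36 - 10*(-2/7 + √5/7)) + ((1500 - 1317) - 1395)) = √((36 + (20/7 - 10*√5/7)) + (183 - 1395)) = √((272/7 - 10*√5/7) - 1212) = √(-8212/7 - 10*√5/7)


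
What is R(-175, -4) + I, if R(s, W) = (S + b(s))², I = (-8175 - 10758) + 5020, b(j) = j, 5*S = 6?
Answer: 407336/25 ≈ 16293.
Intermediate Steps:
S = 6/5 (S = (⅕)*6 = 6/5 ≈ 1.2000)
I = -13913 (I = -18933 + 5020 = -13913)
R(s, W) = (6/5 + s)²
R(-175, -4) + I = (6 + 5*(-175))²/25 - 13913 = (6 - 875)²/25 - 13913 = (1/25)*(-869)² - 13913 = (1/25)*755161 - 13913 = 755161/25 - 13913 = 407336/25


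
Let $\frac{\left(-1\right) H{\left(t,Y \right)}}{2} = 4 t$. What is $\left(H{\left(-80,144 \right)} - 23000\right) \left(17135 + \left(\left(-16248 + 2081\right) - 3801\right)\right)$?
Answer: $18625880$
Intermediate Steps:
$H{\left(t,Y \right)} = - 8 t$ ($H{\left(t,Y \right)} = - 2 \cdot 4 t = - 8 t$)
$\left(H{\left(-80,144 \right)} - 23000\right) \left(17135 + \left(\left(-16248 + 2081\right) - 3801\right)\right) = \left(\left(-8\right) \left(-80\right) - 23000\right) \left(17135 + \left(\left(-16248 + 2081\right) - 3801\right)\right) = \left(640 - 23000\right) \left(17135 - 17968\right) = - 22360 \left(17135 - 17968\right) = \left(-22360\right) \left(-833\right) = 18625880$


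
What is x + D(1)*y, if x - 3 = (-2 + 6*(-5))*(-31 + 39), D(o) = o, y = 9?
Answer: -244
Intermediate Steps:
x = -253 (x = 3 + (-2 + 6*(-5))*(-31 + 39) = 3 + (-2 - 30)*8 = 3 - 32*8 = 3 - 256 = -253)
x + D(1)*y = -253 + 1*9 = -253 + 9 = -244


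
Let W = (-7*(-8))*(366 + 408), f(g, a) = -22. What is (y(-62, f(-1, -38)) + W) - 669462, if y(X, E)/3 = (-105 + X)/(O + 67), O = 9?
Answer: -47585469/76 ≈ -6.2613e+5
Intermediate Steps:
W = 43344 (W = 56*774 = 43344)
y(X, E) = -315/76 + 3*X/76 (y(X, E) = 3*((-105 + X)/(9 + 67)) = 3*((-105 + X)/76) = 3*((-105 + X)*(1/76)) = 3*(-105/76 + X/76) = -315/76 + 3*X/76)
(y(-62, f(-1, -38)) + W) - 669462 = ((-315/76 + (3/76)*(-62)) + 43344) - 669462 = ((-315/76 - 93/38) + 43344) - 669462 = (-501/76 + 43344) - 669462 = 3293643/76 - 669462 = -47585469/76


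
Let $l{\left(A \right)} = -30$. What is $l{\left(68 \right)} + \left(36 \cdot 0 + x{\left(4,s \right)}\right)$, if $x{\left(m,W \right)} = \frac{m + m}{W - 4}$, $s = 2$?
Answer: $-34$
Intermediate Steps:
$x{\left(m,W \right)} = \frac{2 m}{-4 + W}$
$l{\left(68 \right)} + \left(36 \cdot 0 + x{\left(4,s \right)}\right) = -30 + \left(36 \cdot 0 + 2 \cdot 4 \frac{1}{-4 + 2}\right) = -30 + \left(0 + 2 \cdot 4 \frac{1}{-2}\right) = -30 + \left(0 + 2 \cdot 4 \left(- \frac{1}{2}\right)\right) = -30 + \left(0 - 4\right) = -30 - 4 = -34$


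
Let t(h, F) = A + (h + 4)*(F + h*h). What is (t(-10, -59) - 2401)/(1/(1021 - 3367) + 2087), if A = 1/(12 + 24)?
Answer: -5322683/4196658 ≈ -1.2683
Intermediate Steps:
A = 1/36 ≈ 0.027778
t(h, F) = 1/36 + (4 + h)*(F + h**2) (t(h, F) = 1/36 + (h + 4)*(F + h*h) = 1/36 + (4 + h)*(F + h**2))
(t(-10, -59) - 2401)/(1/(1021 - 3367) + 2087) = ((1/36 + (-10)**3 + 4*(-59) + 4*(-10)**2 - 59*(-10)) - 2401)/(1/(1021 - 3367) + 2087) = ((1/36 - 1000 - 236 + 4*100 + 590) - 2401)/(1/(-2346) + 2087) = ((1/36 - 1000 - 236 + 400 + 590) - 2401)/(-1/2346 + 2087) = (-8855/36 - 2401)/(4896101/2346) = -95291/36*2346/4896101 = -5322683/4196658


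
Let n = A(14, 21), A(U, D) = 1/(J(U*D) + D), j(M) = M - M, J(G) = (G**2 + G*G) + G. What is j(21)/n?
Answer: 0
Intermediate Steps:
J(G) = G + 2*G**2 (J(G) = (G**2 + G**2) + G = 2*G**2 + G = G + 2*G**2)
j(M) = 0
A(U, D) = 1/(D + D*U*(1 + 2*D*U)) (A(U, D) = 1/((U*D)*(1 + 2*(U*D)) + D) = 1/((D*U)*(1 + 2*(D*U)) + D) = 1/((D*U)*(1 + 2*D*U) + D) = 1/(D*U*(1 + 2*D*U) + D) = 1/(D + D*U*(1 + 2*D*U)))
n = 1/173187 (n = 1/(21*(1 + 14*(1 + 2*21*14))) = 1/(21*(1 + 14*(1 + 588))) = 1/(21*(1 + 14*589)) = 1/(21*(1 + 8246)) = (1/21)/8247 = (1/21)*(1/8247) = 1/173187 ≈ 5.7741e-6)
j(21)/n = 0/(1/173187) = 0*173187 = 0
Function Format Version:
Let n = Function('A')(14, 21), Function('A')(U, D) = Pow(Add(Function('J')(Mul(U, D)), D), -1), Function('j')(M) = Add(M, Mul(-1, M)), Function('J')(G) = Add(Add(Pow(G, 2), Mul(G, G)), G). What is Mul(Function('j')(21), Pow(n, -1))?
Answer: 0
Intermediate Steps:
Function('J')(G) = Add(G, Mul(2, Pow(G, 2))) (Function('J')(G) = Add(Add(Pow(G, 2), Pow(G, 2)), G) = Add(Mul(2, Pow(G, 2)), G) = Add(G, Mul(2, Pow(G, 2))))
Function('j')(M) = 0
Function('A')(U, D) = Pow(Add(D, Mul(D, U, Add(1, Mul(2, D, U)))), -1) (Function('A')(U, D) = Pow(Add(Mul(Mul(U, D), Add(1, Mul(2, Mul(U, D)))), D), -1) = Pow(Add(Mul(Mul(D, U), Add(1, Mul(2, Mul(D, U)))), D), -1) = Pow(Add(Mul(Mul(D, U), Add(1, Mul(2, D, U))), D), -1) = Pow(Add(Mul(D, U, Add(1, Mul(2, D, U))), D), -1) = Pow(Add(D, Mul(D, U, Add(1, Mul(2, D, U)))), -1))
n = Rational(1, 173187) (n = Mul(Pow(21, -1), Pow(Add(1, Mul(14, Add(1, Mul(2, 21, 14)))), -1)) = Mul(Rational(1, 21), Pow(Add(1, Mul(14, Add(1, 588))), -1)) = Mul(Rational(1, 21), Pow(Add(1, Mul(14, 589)), -1)) = Mul(Rational(1, 21), Pow(Add(1, 8246), -1)) = Mul(Rational(1, 21), Pow(8247, -1)) = Mul(Rational(1, 21), Rational(1, 8247)) = Rational(1, 173187) ≈ 5.7741e-6)
Mul(Function('j')(21), Pow(n, -1)) = Mul(0, Pow(Rational(1, 173187), -1)) = Mul(0, 173187) = 0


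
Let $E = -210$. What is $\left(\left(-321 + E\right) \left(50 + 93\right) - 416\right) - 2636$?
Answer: $-78985$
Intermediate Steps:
$\left(\left(-321 + E\right) \left(50 + 93\right) - 416\right) - 2636 = \left(\left(-321 - 210\right) \left(50 + 93\right) - 416\right) - 2636 = \left(\left(-531\right) 143 - 416\right) - 2636 = \left(-75933 - 416\right) - 2636 = -76349 - 2636 = -78985$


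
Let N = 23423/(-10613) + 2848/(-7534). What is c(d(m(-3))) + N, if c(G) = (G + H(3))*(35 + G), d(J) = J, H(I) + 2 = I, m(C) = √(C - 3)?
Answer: 1056048606/39979171 + 36*I*√6 ≈ 26.415 + 88.182*I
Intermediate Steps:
m(C) = √(-3 + C)
H(I) = -2 + I
c(G) = (1 + G)*(35 + G) (c(G) = (G + (-2 + 3))*(35 + G) = (G + 1)*(35 + G) = (1 + G)*(35 + G))
N = -103347353/39979171 (N = 23423*(-1/10613) + 2848*(-1/7534) = -23423/10613 - 1424/3767 = -103347353/39979171 ≈ -2.5850)
c(d(m(-3))) + N = (35 + (√(-3 - 3))² + 36*√(-3 - 3)) - 103347353/39979171 = (35 + (√(-6))² + 36*√(-6)) - 103347353/39979171 = (35 + (I*√6)² + 36*(I*√6)) - 103347353/39979171 = (35 - 6 + 36*I*√6) - 103347353/39979171 = (29 + 36*I*√6) - 103347353/39979171 = 1056048606/39979171 + 36*I*√6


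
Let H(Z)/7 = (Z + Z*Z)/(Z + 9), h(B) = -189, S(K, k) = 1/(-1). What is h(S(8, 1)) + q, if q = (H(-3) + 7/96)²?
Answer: -1280783/9216 ≈ -138.97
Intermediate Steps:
S(K, k) = -1
H(Z) = 7*(Z + Z²)/(9 + Z) (H(Z) = 7*((Z + Z*Z)/(Z + 9)) = 7*((Z + Z²)/(9 + Z)) = 7*(Z + Z²)/(9 + Z))
q = 461041/9216 (q = (7*(-3)*(1 - 3)/(9 - 3) + 7/96)² = (7*(-3)*(-2)/6 + 7*(1/96))² = (7*(-3)*(⅙)*(-2) + 7/96)² = (7 + 7/96)² = (679/96)² = 461041/9216 ≈ 50.026)
h(S(8, 1)) + q = -189 + 461041/9216 = -1280783/9216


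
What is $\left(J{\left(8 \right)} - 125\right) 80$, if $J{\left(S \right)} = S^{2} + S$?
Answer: $-4240$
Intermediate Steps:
$J{\left(S \right)} = S + S^{2}$
$\left(J{\left(8 \right)} - 125\right) 80 = \left(8 \left(1 + 8\right) - 125\right) 80 = \left(8 \cdot 9 - 125\right) 80 = \left(72 - 125\right) 80 = \left(-53\right) 80 = -4240$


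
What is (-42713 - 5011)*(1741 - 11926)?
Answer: 486068940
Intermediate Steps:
(-42713 - 5011)*(1741 - 11926) = -47724*(-10185) = 486068940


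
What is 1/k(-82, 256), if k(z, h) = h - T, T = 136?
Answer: 1/120 ≈ 0.0083333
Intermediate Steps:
k(z, h) = -136 + h (k(z, h) = h - 1*136 = h - 136 = -136 + h)
1/k(-82, 256) = 1/(-136 + 256) = 1/120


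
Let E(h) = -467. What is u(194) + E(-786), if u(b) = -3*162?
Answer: -953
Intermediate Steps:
u(b) = -486
u(194) + E(-786) = -486 - 467 = -953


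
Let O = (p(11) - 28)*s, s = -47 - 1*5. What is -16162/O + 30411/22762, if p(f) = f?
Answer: -42624515/2515201 ≈ -16.947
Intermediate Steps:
s = -52 (s = -47 - 5 = -52)
O = 884 (O = (11 - 28)*(-52) = -17*(-52) = 884)
-16162/O + 30411/22762 = -16162/884 + 30411/22762 = -16162*1/884 + 30411*(1/22762) = -8081/442 + 30411/22762 = -42624515/2515201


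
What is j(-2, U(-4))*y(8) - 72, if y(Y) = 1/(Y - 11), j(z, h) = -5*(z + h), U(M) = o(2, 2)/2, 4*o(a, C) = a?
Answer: -899/12 ≈ -74.917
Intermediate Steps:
o(a, C) = a/4
U(M) = ¼ (U(M) = ((¼)*2)/2 = (½)*(½) = ¼)
j(z, h) = -5*h - 5*z (j(z, h) = -5*(h + z) = -5*h - 5*z)
y(Y) = 1/(-11 + Y)
j(-2, U(-4))*y(8) - 72 = (-5*¼ - 5*(-2))/(-11 + 8) - 72 = (-5/4 + 10)/(-3) - 72 = (35/4)*(-⅓) - 72 = -35/12 - 72 = -899/12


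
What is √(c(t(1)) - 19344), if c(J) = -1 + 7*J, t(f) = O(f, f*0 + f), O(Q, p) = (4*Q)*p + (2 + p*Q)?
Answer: 12*I*√134 ≈ 138.91*I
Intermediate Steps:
O(Q, p) = 2 + 5*Q*p (O(Q, p) = 4*Q*p + (2 + Q*p) = 2 + 5*Q*p)
t(f) = 2 + 5*f² (t(f) = 2 + 5*f*(f*0 + f) = 2 + 5*f*(0 + f) = 2 + 5*f*f = 2 + 5*f²)
√(c(t(1)) - 19344) = √((-1 + 7*(2 + 5*1²)) - 19344) = √((-1 + 7*(2 + 5*1)) - 19344) = √((-1 + 7*(2 + 5)) - 19344) = √((-1 + 7*7) - 19344) = √((-1 + 49) - 19344) = √(48 - 19344) = √(-19296) = 12*I*√134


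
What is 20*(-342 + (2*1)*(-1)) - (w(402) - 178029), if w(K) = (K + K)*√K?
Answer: 171149 - 804*√402 ≈ 1.5503e+5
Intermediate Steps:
w(K) = 2*K^(3/2) (w(K) = (2*K)*√K = 2*K^(3/2))
20*(-342 + (2*1)*(-1)) - (w(402) - 178029) = 20*(-342 + (2*1)*(-1)) - (2*402^(3/2) - 178029) = 20*(-342 + 2*(-1)) - (2*(402*√402) - 178029) = 20*(-342 - 2) - (804*√402 - 178029) = 20*(-344) - (-178029 + 804*√402) = -6880 + (178029 - 804*√402) = 171149 - 804*√402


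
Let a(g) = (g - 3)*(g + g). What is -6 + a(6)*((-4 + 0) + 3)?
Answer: -42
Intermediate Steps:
a(g) = 2*g*(-3 + g) (a(g) = (-3 + g)*(2*g) = 2*g*(-3 + g))
-6 + a(6)*((-4 + 0) + 3) = -6 + (2*6*(-3 + 6))*((-4 + 0) + 3) = -6 + (2*6*3)*(-4 + 3) = -6 + 36*(-1) = -6 - 36 = -42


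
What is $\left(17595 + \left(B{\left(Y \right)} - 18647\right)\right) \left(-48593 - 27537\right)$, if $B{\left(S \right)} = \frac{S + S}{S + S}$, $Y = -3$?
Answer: $80012630$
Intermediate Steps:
$B{\left(S \right)} = 1$ ($B{\left(S \right)} = \frac{2 S}{2 S} = 2 S \frac{1}{2 S} = 1$)
$\left(17595 + \left(B{\left(Y \right)} - 18647\right)\right) \left(-48593 - 27537\right) = \left(17595 + \left(1 - 18647\right)\right) \left(-48593 - 27537\right) = \left(17595 - 18646\right) \left(-76130\right) = \left(-1051\right) \left(-76130\right) = 80012630$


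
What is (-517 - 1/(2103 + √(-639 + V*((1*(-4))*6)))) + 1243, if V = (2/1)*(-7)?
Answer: 1070344003/1474304 + I*√303/4422912 ≈ 726.0 + 3.9356e-6*I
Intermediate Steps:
V = -14 (V = (2*1)*(-7) = 2*(-7) = -14)
(-517 - 1/(2103 + √(-639 + V*((1*(-4))*6)))) + 1243 = (-517 - 1/(2103 + √(-639 - 14*1*(-4)*6))) + 1243 = (-517 - 1/(2103 + √(-639 - (-56)*6))) + 1243 = (-517 - 1/(2103 + √(-639 - 14*(-24)))) + 1243 = (-517 - 1/(2103 + √(-639 + 336))) + 1243 = (-517 - 1/(2103 + √(-303))) + 1243 = (-517 - 1/(2103 + I*√303)) + 1243 = 726 - 1/(2103 + I*√303)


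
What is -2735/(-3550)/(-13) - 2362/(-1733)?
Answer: 20853309/15995590 ≈ 1.3037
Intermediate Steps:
-2735/(-3550)/(-13) - 2362/(-1733) = -2735*(-1/3550)*(-1/13) - 2362*(-1/1733) = (547/710)*(-1/13) + 2362/1733 = -547/9230 + 2362/1733 = 20853309/15995590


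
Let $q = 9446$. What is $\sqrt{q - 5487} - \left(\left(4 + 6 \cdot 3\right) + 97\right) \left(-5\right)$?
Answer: $595 + \sqrt{3959} \approx 657.92$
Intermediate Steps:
$\sqrt{q - 5487} - \left(\left(4 + 6 \cdot 3\right) + 97\right) \left(-5\right) = \sqrt{9446 - 5487} - \left(\left(4 + 6 \cdot 3\right) + 97\right) \left(-5\right) = \sqrt{3959} - \left(\left(4 + 18\right) + 97\right) \left(-5\right) = \sqrt{3959} - \left(22 + 97\right) \left(-5\right) = \sqrt{3959} - 119 \left(-5\right) = \sqrt{3959} - -595 = \sqrt{3959} + 595 = 595 + \sqrt{3959}$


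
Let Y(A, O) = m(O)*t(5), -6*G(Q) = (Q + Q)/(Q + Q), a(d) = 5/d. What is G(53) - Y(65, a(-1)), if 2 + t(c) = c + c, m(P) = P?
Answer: 239/6 ≈ 39.833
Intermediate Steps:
t(c) = -2 + 2*c (t(c) = -2 + (c + c) = -2 + 2*c)
G(Q) = -⅙ (G(Q) = -(Q + Q)/(6*(Q + Q)) = -2*Q/(6*(2*Q)) = -2*Q*1/(2*Q)/6 = -⅙*1 = -⅙)
Y(A, O) = 8*O (Y(A, O) = O*(-2 + 2*5) = O*(-2 + 10) = O*8 = 8*O)
G(53) - Y(65, a(-1)) = -⅙ - 8*5/(-1) = -⅙ - 8*5*(-1) = -⅙ - 8*(-5) = -⅙ - 1*(-40) = -⅙ + 40 = 239/6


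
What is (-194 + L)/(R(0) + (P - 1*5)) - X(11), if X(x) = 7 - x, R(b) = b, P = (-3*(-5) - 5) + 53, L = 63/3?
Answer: 59/58 ≈ 1.0172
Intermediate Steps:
L = 21 (L = 63*(⅓) = 21)
P = 63 (P = (15 - 5) + 53 = 10 + 53 = 63)
(-194 + L)/(R(0) + (P - 1*5)) - X(11) = (-194 + 21)/(0 + (63 - 1*5)) - (7 - 1*11) = -173/(0 + (63 - 5)) - (7 - 11) = -173/(0 + 58) - 1*(-4) = -173/58 + 4 = 59/58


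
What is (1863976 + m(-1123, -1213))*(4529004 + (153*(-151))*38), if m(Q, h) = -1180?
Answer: 6801235847640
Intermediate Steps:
(1863976 + m(-1123, -1213))*(4529004 + (153*(-151))*38) = (1863976 - 1180)*(4529004 + (153*(-151))*38) = 1862796*(4529004 - 23103*38) = 1862796*(4529004 - 877914) = 1862796*3651090 = 6801235847640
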